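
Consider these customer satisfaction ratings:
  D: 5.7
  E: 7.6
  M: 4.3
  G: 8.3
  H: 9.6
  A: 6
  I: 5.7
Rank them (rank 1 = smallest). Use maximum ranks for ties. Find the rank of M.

1

Sorted (ascending): 4.3, 5.7, 5.7, 6, 7.6, 8.3, 9.6
The 2 values of 5.7 occupy positions 2–3 → each gets rank 3.
M has value 4.3 → rank 1.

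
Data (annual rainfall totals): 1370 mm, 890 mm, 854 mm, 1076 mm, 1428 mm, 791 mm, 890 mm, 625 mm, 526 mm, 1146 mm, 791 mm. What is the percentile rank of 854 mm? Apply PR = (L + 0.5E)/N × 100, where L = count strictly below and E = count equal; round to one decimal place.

40.9

N = 11.
Strictly below 854: 4. Equal to 854: 1.
PR = (4 + 0.5·1)/11 × 100 = 40.9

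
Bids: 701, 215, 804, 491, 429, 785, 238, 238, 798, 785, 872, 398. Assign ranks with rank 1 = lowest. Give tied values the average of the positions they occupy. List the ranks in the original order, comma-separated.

Sorted (ascending): 215, 238, 238, 398, 429, 491, 701, 785, 785, 798, 804, 872
The 2 values of 238 occupy positions 2–3 → average rank (2+3)/2 = 2.5.
The 2 values of 785 occupy positions 8–9 → average rank (8+9)/2 = 8.5.

7, 1, 11, 6, 5, 8.5, 2.5, 2.5, 10, 8.5, 12, 4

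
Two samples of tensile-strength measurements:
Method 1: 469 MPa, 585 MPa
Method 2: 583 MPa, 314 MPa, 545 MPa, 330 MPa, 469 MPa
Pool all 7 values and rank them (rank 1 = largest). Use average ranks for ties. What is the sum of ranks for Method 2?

22.5

Sorted (descending): 585, 583, 545, 469, 469, 330, 314
The 2 values of 469 occupy positions 4–5 → average rank (4+5)/2 = 4.5.
Method 2 values → pooled ranks: 583→2, 314→7, 545→3, 330→6, 469→4.5
Rank sum = 2 + 7 + 3 + 6 + 4.5 = 22.5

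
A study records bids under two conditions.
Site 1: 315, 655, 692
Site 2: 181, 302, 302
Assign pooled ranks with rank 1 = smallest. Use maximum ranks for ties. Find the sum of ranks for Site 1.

Sorted (ascending): 181, 302, 302, 315, 655, 692
The 2 values of 302 occupy positions 2–3 → each gets rank 3.
Site 1 values → pooled ranks: 315→4, 655→5, 692→6
Rank sum = 4 + 5 + 6 = 15

15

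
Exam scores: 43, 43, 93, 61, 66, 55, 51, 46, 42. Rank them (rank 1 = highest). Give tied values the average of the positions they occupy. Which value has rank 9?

42

Sorted (descending): 93, 66, 61, 55, 51, 46, 43, 43, 42
The 2 values of 43 occupy positions 7–8 → average rank (7+8)/2 = 7.5.
Rank 9 → value 42.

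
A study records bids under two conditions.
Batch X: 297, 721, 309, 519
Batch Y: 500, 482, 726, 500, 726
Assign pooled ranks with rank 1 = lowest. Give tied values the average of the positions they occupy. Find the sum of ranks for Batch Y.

29

Sorted (ascending): 297, 309, 482, 500, 500, 519, 721, 726, 726
The 2 values of 500 occupy positions 4–5 → average rank (4+5)/2 = 4.5.
The 2 values of 726 occupy positions 8–9 → average rank (8+9)/2 = 8.5.
Batch Y values → pooled ranks: 500→4.5, 482→3, 726→8.5, 500→4.5, 726→8.5
Rank sum = 4.5 + 3 + 8.5 + 4.5 + 8.5 = 29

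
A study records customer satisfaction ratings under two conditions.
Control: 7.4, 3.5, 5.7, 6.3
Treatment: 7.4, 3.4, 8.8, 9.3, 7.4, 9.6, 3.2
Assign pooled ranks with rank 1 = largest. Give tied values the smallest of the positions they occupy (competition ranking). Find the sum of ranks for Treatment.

Sorted (descending): 9.6, 9.3, 8.8, 7.4, 7.4, 7.4, 6.3, 5.7, 3.5, 3.4, 3.2
The 3 values of 7.4 occupy positions 4–6 → each gets rank 4.
Treatment values → pooled ranks: 7.4→4, 3.4→10, 8.8→3, 9.3→2, 7.4→4, 9.6→1, 3.2→11
Rank sum = 4 + 10 + 3 + 2 + 4 + 1 + 11 = 35

35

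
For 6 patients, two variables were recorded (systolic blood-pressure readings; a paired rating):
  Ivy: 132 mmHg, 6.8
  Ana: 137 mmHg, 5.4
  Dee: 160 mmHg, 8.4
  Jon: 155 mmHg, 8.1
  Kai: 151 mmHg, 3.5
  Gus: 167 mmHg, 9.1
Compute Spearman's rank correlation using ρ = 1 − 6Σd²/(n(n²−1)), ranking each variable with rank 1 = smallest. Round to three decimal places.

Ranks of variable 1: 1, 2, 5, 4, 3, 6
Ranks of variable 2: 3, 2, 5, 4, 1, 6
d = r₁ − r₂: -2, 0, 0, 0, 2, 0
d²: 4, 0, 0, 0, 4, 0; Σd² = 8
ρ = 1 − 6·8/(6·35) = 1 − 48/210 = 0.771

0.771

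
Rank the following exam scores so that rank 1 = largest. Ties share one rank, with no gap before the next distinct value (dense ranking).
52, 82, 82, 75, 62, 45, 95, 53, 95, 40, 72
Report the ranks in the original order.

7, 2, 2, 3, 5, 8, 1, 6, 1, 9, 4

Sorted (descending): 95, 95, 82, 82, 75, 72, 62, 53, 52, 45, 40
The 2 values of 95 share dense rank 1.
The 2 values of 82 share dense rank 2.
Remaining distinct values take the next consecutive integers.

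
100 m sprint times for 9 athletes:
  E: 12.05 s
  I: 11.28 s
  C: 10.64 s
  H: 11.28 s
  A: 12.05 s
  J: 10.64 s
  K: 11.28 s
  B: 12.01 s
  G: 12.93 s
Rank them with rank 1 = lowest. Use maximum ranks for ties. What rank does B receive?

Sorted (ascending): 10.64, 10.64, 11.28, 11.28, 11.28, 12.01, 12.05, 12.05, 12.93
The 2 values of 10.64 occupy positions 1–2 → each gets rank 2.
The 3 values of 11.28 occupy positions 3–5 → each gets rank 5.
The 2 values of 12.05 occupy positions 7–8 → each gets rank 8.
B has value 12.01 s → rank 6.

6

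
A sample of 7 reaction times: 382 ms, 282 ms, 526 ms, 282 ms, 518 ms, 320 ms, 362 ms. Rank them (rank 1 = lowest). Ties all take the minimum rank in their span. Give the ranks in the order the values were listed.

5, 1, 7, 1, 6, 3, 4

Sorted (ascending): 282, 282, 320, 362, 382, 518, 526
The 2 values of 282 occupy positions 1–2 → each gets rank 1.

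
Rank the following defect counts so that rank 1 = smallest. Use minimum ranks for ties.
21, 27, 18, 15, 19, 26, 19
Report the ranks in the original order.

5, 7, 2, 1, 3, 6, 3

Sorted (ascending): 15, 18, 19, 19, 21, 26, 27
The 2 values of 19 occupy positions 3–4 → each gets rank 3.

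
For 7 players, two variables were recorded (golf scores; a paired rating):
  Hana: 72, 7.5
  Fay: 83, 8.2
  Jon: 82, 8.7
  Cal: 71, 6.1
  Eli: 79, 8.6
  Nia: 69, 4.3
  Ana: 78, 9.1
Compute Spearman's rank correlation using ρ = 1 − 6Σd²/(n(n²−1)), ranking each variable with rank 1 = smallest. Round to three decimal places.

Ranks of variable 1: 3, 7, 6, 2, 5, 1, 4
Ranks of variable 2: 3, 4, 6, 2, 5, 1, 7
d = r₁ − r₂: 0, 3, 0, 0, 0, 0, -3
d²: 0, 9, 0, 0, 0, 0, 9; Σd² = 18
ρ = 1 − 6·18/(7·48) = 1 − 108/336 = 0.679

0.679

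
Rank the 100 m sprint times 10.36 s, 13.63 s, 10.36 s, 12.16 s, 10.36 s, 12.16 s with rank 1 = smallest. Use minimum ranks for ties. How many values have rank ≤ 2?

3

Sorted (ascending): 10.36, 10.36, 10.36, 12.16, 12.16, 13.63
The 3 values of 10.36 occupy positions 1–3 → each gets rank 1.
The 2 values of 12.16 occupy positions 4–5 → each gets rank 4.
Ranks ≤ 2: {1, 1, 1} → 3 values.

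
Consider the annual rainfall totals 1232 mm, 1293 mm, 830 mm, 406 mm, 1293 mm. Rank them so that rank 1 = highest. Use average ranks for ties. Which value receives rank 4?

830

Sorted (descending): 1293, 1293, 1232, 830, 406
The 2 values of 1293 occupy positions 1–2 → average rank (1+2)/2 = 1.5.
Rank 4 → value 830.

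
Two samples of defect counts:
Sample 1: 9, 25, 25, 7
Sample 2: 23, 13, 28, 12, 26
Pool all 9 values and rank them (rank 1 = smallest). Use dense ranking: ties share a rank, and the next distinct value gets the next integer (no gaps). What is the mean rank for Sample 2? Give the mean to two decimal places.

5.40

Sorted (ascending): 7, 9, 12, 13, 23, 25, 25, 26, 28
The 2 values of 25 share dense rank 6.
Remaining distinct values take the next consecutive integers.
Sample 2 values → pooled ranks: 23→5, 13→4, 28→8, 12→3, 26→7
Mean rank = (5 + 4 + 8 + 3 + 7) / 5 = 5.40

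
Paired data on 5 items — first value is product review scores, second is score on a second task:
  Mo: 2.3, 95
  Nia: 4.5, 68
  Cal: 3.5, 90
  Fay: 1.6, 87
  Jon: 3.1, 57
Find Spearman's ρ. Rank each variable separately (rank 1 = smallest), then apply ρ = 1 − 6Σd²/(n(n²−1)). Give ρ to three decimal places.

-0.300

Ranks of variable 1: 2, 5, 4, 1, 3
Ranks of variable 2: 5, 2, 4, 3, 1
d = r₁ − r₂: -3, 3, 0, -2, 2
d²: 9, 9, 0, 4, 4; Σd² = 26
ρ = 1 − 6·26/(5·24) = 1 − 156/120 = -0.300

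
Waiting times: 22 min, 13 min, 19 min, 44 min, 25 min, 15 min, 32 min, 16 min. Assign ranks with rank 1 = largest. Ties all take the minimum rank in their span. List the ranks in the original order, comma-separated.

4, 8, 5, 1, 3, 7, 2, 6

Sorted (descending): 44, 32, 25, 22, 19, 16, 15, 13
No ties — each value takes its position as its rank.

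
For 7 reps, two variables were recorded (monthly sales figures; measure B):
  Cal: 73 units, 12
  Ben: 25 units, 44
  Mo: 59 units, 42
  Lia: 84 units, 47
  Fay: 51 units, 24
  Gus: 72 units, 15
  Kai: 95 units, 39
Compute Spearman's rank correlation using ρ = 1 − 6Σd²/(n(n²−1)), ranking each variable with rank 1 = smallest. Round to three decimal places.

-0.071

Ranks of variable 1: 5, 1, 3, 6, 2, 4, 7
Ranks of variable 2: 1, 6, 5, 7, 3, 2, 4
d = r₁ − r₂: 4, -5, -2, -1, -1, 2, 3
d²: 16, 25, 4, 1, 1, 4, 9; Σd² = 60
ρ = 1 − 6·60/(7·48) = 1 − 360/336 = -0.071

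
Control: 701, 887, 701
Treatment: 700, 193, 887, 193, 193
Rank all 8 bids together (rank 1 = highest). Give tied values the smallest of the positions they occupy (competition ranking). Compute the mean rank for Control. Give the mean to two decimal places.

2.33

Sorted (descending): 887, 887, 701, 701, 700, 193, 193, 193
The 2 values of 887 occupy positions 1–2 → each gets rank 1.
The 2 values of 701 occupy positions 3–4 → each gets rank 3.
The 3 values of 193 occupy positions 6–8 → each gets rank 6.
Control values → pooled ranks: 701→3, 887→1, 701→3
Mean rank = (3 + 1 + 3) / 3 = 2.33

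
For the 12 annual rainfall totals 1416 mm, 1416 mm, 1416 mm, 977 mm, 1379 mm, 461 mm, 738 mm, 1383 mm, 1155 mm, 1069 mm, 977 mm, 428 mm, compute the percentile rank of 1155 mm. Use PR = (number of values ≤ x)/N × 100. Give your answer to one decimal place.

58.3

N = 12.
Strictly below 1155: 6. Equal to 1155: 1.
PR = 7/12 × 100 = 58.3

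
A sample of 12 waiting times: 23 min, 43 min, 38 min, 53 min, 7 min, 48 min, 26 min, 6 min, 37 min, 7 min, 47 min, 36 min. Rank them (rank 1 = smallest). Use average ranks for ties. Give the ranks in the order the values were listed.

Sorted (ascending): 6, 7, 7, 23, 26, 36, 37, 38, 43, 47, 48, 53
The 2 values of 7 occupy positions 2–3 → average rank (2+3)/2 = 2.5.

4, 9, 8, 12, 2.5, 11, 5, 1, 7, 2.5, 10, 6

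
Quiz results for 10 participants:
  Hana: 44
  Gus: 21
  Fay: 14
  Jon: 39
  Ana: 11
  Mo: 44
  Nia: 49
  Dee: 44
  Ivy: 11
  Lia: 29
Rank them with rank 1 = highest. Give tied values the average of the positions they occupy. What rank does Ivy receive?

Sorted (descending): 49, 44, 44, 44, 39, 29, 21, 14, 11, 11
The 3 values of 44 occupy positions 2–4 → average rank 3.
The 2 values of 11 occupy positions 9–10 → average rank (9+10)/2 = 9.5.
Ivy has value 11 → rank 9.5.

9.5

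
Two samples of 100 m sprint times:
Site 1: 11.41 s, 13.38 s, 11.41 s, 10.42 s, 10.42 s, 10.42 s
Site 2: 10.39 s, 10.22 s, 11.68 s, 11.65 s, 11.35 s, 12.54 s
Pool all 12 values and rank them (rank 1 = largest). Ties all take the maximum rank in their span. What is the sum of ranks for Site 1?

Sorted (descending): 13.38, 12.54, 11.68, 11.65, 11.41, 11.41, 11.35, 10.42, 10.42, 10.42, 10.39, 10.22
The 2 values of 11.41 occupy positions 5–6 → each gets rank 6.
The 3 values of 10.42 occupy positions 8–10 → each gets rank 10.
Site 1 values → pooled ranks: 11.41→6, 13.38→1, 11.41→6, 10.42→10, 10.42→10, 10.42→10
Rank sum = 6 + 1 + 6 + 10 + 10 + 10 = 43

43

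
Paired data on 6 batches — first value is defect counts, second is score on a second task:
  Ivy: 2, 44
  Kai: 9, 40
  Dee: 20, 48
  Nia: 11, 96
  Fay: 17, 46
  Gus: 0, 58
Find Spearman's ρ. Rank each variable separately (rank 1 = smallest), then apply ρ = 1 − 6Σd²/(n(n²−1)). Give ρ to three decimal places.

Ranks of variable 1: 2, 3, 6, 4, 5, 1
Ranks of variable 2: 2, 1, 4, 6, 3, 5
d = r₁ − r₂: 0, 2, 2, -2, 2, -4
d²: 0, 4, 4, 4, 4, 16; Σd² = 32
ρ = 1 − 6·32/(6·35) = 1 − 192/210 = 0.086

0.086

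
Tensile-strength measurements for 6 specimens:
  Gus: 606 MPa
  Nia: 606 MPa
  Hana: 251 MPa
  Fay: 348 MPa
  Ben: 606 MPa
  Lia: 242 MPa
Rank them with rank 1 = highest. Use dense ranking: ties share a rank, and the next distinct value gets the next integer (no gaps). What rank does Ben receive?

Sorted (descending): 606, 606, 606, 348, 251, 242
The 3 values of 606 share dense rank 1.
Remaining distinct values take the next consecutive integers.
Ben has value 606 MPa → rank 1.

1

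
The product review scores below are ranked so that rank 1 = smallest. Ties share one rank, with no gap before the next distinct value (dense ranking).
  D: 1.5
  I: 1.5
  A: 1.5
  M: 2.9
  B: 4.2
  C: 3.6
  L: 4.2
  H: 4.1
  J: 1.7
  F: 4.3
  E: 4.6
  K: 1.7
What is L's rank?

Sorted (ascending): 1.5, 1.5, 1.5, 1.7, 1.7, 2.9, 3.6, 4.1, 4.2, 4.2, 4.3, 4.6
The 3 values of 1.5 share dense rank 1.
The 2 values of 1.7 share dense rank 2.
The 2 values of 4.2 share dense rank 6.
Remaining distinct values take the next consecutive integers.
L has value 4.2 → rank 6.

6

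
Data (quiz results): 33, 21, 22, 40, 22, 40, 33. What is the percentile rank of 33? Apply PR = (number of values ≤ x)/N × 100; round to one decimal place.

71.4

N = 7.
Strictly below 33: 3. Equal to 33: 2.
PR = 5/7 × 100 = 71.4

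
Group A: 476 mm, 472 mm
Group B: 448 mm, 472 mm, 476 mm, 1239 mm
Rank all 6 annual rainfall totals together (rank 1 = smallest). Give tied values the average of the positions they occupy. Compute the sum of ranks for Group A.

Sorted (ascending): 448, 472, 472, 476, 476, 1239
The 2 values of 472 occupy positions 2–3 → average rank (2+3)/2 = 2.5.
The 2 values of 476 occupy positions 4–5 → average rank (4+5)/2 = 4.5.
Group A values → pooled ranks: 476→4.5, 472→2.5
Rank sum = 4.5 + 2.5 = 7

7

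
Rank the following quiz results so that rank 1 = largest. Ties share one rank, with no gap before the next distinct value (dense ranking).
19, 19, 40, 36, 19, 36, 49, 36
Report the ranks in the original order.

4, 4, 2, 3, 4, 3, 1, 3

Sorted (descending): 49, 40, 36, 36, 36, 19, 19, 19
The 3 values of 36 share dense rank 3.
The 3 values of 19 share dense rank 4.
Remaining distinct values take the next consecutive integers.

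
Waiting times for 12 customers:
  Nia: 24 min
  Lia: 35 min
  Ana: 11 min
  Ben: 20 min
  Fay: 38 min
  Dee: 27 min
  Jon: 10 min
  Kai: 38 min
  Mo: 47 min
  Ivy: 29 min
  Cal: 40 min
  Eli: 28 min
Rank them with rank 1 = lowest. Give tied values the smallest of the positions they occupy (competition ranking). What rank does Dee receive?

Sorted (ascending): 10, 11, 20, 24, 27, 28, 29, 35, 38, 38, 40, 47
The 2 values of 38 occupy positions 9–10 → each gets rank 9.
Dee has value 27 min → rank 5.

5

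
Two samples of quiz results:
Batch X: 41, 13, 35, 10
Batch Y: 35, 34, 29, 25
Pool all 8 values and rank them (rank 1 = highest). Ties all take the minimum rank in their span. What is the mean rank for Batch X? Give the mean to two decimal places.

4.50

Sorted (descending): 41, 35, 35, 34, 29, 25, 13, 10
The 2 values of 35 occupy positions 2–3 → each gets rank 2.
Batch X values → pooled ranks: 41→1, 13→7, 35→2, 10→8
Mean rank = (1 + 7 + 2 + 8) / 4 = 4.50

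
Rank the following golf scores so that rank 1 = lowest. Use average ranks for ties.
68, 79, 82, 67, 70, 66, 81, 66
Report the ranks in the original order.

Sorted (ascending): 66, 66, 67, 68, 70, 79, 81, 82
The 2 values of 66 occupy positions 1–2 → average rank (1+2)/2 = 1.5.

4, 6, 8, 3, 5, 1.5, 7, 1.5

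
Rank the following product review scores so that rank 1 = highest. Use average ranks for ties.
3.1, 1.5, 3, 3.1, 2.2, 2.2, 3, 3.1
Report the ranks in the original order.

2, 8, 4.5, 2, 6.5, 6.5, 4.5, 2

Sorted (descending): 3.1, 3.1, 3.1, 3, 3, 2.2, 2.2, 1.5
The 3 values of 3.1 occupy positions 1–3 → average rank 2.
The 2 values of 3 occupy positions 4–5 → average rank (4+5)/2 = 4.5.
The 2 values of 2.2 occupy positions 6–7 → average rank (6+7)/2 = 6.5.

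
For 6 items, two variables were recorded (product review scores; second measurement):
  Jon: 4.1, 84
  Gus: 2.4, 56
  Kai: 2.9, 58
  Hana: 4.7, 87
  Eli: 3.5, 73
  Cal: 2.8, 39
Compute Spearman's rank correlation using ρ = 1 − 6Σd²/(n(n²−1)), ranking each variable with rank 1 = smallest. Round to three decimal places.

Ranks of variable 1: 5, 1, 3, 6, 4, 2
Ranks of variable 2: 5, 2, 3, 6, 4, 1
d = r₁ − r₂: 0, -1, 0, 0, 0, 1
d²: 0, 1, 0, 0, 0, 1; Σd² = 2
ρ = 1 − 6·2/(6·35) = 1 − 12/210 = 0.943

0.943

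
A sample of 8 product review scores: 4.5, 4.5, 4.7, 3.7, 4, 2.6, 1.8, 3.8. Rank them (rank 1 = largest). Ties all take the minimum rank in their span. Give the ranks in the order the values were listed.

Sorted (descending): 4.7, 4.5, 4.5, 4, 3.8, 3.7, 2.6, 1.8
The 2 values of 4.5 occupy positions 2–3 → each gets rank 2.

2, 2, 1, 6, 4, 7, 8, 5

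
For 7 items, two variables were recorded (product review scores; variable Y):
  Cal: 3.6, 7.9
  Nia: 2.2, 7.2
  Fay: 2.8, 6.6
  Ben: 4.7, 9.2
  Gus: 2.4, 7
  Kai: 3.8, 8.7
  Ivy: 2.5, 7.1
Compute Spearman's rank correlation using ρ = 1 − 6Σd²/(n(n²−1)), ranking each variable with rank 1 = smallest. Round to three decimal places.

0.679

Ranks of variable 1: 5, 1, 4, 7, 2, 6, 3
Ranks of variable 2: 5, 4, 1, 7, 2, 6, 3
d = r₁ − r₂: 0, -3, 3, 0, 0, 0, 0
d²: 0, 9, 9, 0, 0, 0, 0; Σd² = 18
ρ = 1 − 6·18/(7·48) = 1 − 108/336 = 0.679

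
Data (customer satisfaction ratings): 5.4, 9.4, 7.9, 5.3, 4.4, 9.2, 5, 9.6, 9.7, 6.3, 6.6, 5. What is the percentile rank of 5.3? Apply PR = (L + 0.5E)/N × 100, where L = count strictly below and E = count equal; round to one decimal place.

N = 12.
Strictly below 5.3: 3. Equal to 5.3: 1.
PR = (3 + 0.5·1)/12 × 100 = 29.2

29.2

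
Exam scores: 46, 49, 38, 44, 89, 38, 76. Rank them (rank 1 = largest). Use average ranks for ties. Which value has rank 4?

46

Sorted (descending): 89, 76, 49, 46, 44, 38, 38
The 2 values of 38 occupy positions 6–7 → average rank (6+7)/2 = 6.5.
Rank 4 → value 46.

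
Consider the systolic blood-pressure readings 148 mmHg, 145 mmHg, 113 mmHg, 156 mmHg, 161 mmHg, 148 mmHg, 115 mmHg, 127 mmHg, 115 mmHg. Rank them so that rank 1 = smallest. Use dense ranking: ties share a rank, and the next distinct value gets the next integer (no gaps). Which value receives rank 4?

145

Sorted (ascending): 113, 115, 115, 127, 145, 148, 148, 156, 161
The 2 values of 115 share dense rank 2.
The 2 values of 148 share dense rank 5.
Remaining distinct values take the next consecutive integers.
Rank 4 → value 145.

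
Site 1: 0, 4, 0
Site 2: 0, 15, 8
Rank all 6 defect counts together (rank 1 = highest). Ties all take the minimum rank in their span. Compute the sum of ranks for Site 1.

Sorted (descending): 15, 8, 4, 0, 0, 0
The 3 values of 0 occupy positions 4–6 → each gets rank 4.
Site 1 values → pooled ranks: 0→4, 4→3, 0→4
Rank sum = 4 + 3 + 4 = 11

11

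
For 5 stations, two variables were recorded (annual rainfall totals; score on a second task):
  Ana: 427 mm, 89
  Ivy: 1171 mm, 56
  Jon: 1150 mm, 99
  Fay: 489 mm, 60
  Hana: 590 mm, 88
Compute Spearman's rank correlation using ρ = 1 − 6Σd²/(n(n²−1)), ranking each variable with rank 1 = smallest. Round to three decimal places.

-0.300

Ranks of variable 1: 1, 5, 4, 2, 3
Ranks of variable 2: 4, 1, 5, 2, 3
d = r₁ − r₂: -3, 4, -1, 0, 0
d²: 9, 16, 1, 0, 0; Σd² = 26
ρ = 1 − 6·26/(5·24) = 1 − 156/120 = -0.300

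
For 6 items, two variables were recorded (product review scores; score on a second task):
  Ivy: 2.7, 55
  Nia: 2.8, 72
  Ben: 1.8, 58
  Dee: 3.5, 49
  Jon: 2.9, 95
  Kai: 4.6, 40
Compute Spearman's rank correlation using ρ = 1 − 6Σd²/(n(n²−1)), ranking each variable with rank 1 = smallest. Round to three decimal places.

-0.486

Ranks of variable 1: 2, 3, 1, 5, 4, 6
Ranks of variable 2: 3, 5, 4, 2, 6, 1
d = r₁ − r₂: -1, -2, -3, 3, -2, 5
d²: 1, 4, 9, 9, 4, 25; Σd² = 52
ρ = 1 − 6·52/(6·35) = 1 − 312/210 = -0.486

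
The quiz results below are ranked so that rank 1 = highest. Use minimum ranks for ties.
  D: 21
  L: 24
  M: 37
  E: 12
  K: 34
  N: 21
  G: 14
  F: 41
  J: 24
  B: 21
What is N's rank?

Sorted (descending): 41, 37, 34, 24, 24, 21, 21, 21, 14, 12
The 2 values of 24 occupy positions 4–5 → each gets rank 4.
The 3 values of 21 occupy positions 6–8 → each gets rank 6.
N has value 21 → rank 6.

6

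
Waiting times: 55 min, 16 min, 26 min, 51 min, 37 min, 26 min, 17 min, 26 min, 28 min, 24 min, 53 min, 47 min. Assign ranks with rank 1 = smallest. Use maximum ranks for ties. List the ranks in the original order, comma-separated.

Sorted (ascending): 16, 17, 24, 26, 26, 26, 28, 37, 47, 51, 53, 55
The 3 values of 26 occupy positions 4–6 → each gets rank 6.

12, 1, 6, 10, 8, 6, 2, 6, 7, 3, 11, 9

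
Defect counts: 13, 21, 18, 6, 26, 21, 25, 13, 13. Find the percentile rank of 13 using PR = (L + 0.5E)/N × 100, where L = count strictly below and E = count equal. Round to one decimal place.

27.8

N = 9.
Strictly below 13: 1. Equal to 13: 3.
PR = (1 + 0.5·3)/9 × 100 = 27.8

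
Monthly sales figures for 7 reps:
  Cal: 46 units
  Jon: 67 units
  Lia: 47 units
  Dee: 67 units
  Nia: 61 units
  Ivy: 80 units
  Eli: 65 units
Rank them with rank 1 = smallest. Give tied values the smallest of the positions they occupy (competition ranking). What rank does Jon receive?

Sorted (ascending): 46, 47, 61, 65, 67, 67, 80
The 2 values of 67 occupy positions 5–6 → each gets rank 5.
Jon has value 67 units → rank 5.

5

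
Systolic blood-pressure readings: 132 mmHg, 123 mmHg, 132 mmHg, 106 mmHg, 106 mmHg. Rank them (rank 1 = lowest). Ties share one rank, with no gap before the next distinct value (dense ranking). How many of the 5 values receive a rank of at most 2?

Sorted (ascending): 106, 106, 123, 132, 132
The 2 values of 106 share dense rank 1.
The 2 values of 132 share dense rank 3.
Remaining distinct values take the next consecutive integers.
Ranks ≤ 2: {1, 1, 2} → 3 values.

3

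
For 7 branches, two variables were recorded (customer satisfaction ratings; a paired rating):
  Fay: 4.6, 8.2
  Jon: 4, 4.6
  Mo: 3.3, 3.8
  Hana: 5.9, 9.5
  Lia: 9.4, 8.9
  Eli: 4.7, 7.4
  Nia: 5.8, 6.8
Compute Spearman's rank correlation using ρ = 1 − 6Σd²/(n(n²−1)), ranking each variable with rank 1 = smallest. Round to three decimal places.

0.821

Ranks of variable 1: 3, 2, 1, 6, 7, 4, 5
Ranks of variable 2: 5, 2, 1, 7, 6, 4, 3
d = r₁ − r₂: -2, 0, 0, -1, 1, 0, 2
d²: 4, 0, 0, 1, 1, 0, 4; Σd² = 10
ρ = 1 − 6·10/(7·48) = 1 − 60/336 = 0.821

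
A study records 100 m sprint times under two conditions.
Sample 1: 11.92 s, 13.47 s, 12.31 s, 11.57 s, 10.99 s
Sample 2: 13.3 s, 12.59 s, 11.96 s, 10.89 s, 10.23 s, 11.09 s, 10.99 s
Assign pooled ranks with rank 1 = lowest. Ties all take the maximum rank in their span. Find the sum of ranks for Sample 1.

38

Sorted (ascending): 10.23, 10.89, 10.99, 10.99, 11.09, 11.57, 11.92, 11.96, 12.31, 12.59, 13.3, 13.47
The 2 values of 10.99 occupy positions 3–4 → each gets rank 4.
Sample 1 values → pooled ranks: 11.92→7, 13.47→12, 12.31→9, 11.57→6, 10.99→4
Rank sum = 7 + 12 + 9 + 6 + 4 = 38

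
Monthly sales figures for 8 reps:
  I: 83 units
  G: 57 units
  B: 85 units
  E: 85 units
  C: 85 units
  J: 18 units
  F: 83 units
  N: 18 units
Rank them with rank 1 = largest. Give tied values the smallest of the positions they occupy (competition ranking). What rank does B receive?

1

Sorted (descending): 85, 85, 85, 83, 83, 57, 18, 18
The 3 values of 85 occupy positions 1–3 → each gets rank 1.
The 2 values of 83 occupy positions 4–5 → each gets rank 4.
The 2 values of 18 occupy positions 7–8 → each gets rank 7.
B has value 85 units → rank 1.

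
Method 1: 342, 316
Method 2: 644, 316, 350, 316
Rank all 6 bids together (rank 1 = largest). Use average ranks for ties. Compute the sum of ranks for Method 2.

13

Sorted (descending): 644, 350, 342, 316, 316, 316
The 3 values of 316 occupy positions 4–6 → average rank 5.
Method 2 values → pooled ranks: 644→1, 316→5, 350→2, 316→5
Rank sum = 1 + 5 + 2 + 5 = 13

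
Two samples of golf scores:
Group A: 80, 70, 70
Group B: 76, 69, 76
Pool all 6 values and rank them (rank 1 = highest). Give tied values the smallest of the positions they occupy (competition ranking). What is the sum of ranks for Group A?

9

Sorted (descending): 80, 76, 76, 70, 70, 69
The 2 values of 76 occupy positions 2–3 → each gets rank 2.
The 2 values of 70 occupy positions 4–5 → each gets rank 4.
Group A values → pooled ranks: 80→1, 70→4, 70→4
Rank sum = 1 + 4 + 4 = 9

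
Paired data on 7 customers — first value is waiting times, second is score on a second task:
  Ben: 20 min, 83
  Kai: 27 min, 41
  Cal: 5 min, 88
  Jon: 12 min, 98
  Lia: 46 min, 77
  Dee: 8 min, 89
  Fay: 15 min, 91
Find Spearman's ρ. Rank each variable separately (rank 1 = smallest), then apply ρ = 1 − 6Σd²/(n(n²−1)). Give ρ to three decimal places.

Ranks of variable 1: 5, 6, 1, 3, 7, 2, 4
Ranks of variable 2: 3, 1, 4, 7, 2, 5, 6
d = r₁ − r₂: 2, 5, -3, -4, 5, -3, -2
d²: 4, 25, 9, 16, 25, 9, 4; Σd² = 92
ρ = 1 − 6·92/(7·48) = 1 − 552/336 = -0.643

-0.643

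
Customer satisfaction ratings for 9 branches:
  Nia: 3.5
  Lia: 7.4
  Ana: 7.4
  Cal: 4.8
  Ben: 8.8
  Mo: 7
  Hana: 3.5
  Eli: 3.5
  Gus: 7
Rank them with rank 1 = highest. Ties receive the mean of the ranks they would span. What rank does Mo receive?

Sorted (descending): 8.8, 7.4, 7.4, 7, 7, 4.8, 3.5, 3.5, 3.5
The 2 values of 7.4 occupy positions 2–3 → average rank (2+3)/2 = 2.5.
The 2 values of 7 occupy positions 4–5 → average rank (4+5)/2 = 4.5.
The 3 values of 3.5 occupy positions 7–9 → average rank 8.
Mo has value 7 → rank 4.5.

4.5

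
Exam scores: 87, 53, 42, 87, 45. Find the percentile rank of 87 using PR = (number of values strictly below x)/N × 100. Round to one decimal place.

N = 5.
Strictly below 87: 3. Equal to 87: 2.
PR = 3/5 × 100 = 60.0

60.0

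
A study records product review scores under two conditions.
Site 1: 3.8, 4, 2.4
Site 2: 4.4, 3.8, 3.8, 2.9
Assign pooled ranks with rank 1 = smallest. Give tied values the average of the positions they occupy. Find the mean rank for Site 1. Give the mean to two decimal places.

Sorted (ascending): 2.4, 2.9, 3.8, 3.8, 3.8, 4, 4.4
The 3 values of 3.8 occupy positions 3–5 → average rank 4.
Site 1 values → pooled ranks: 3.8→4, 4→6, 2.4→1
Mean rank = (4 + 6 + 1) / 3 = 3.67

3.67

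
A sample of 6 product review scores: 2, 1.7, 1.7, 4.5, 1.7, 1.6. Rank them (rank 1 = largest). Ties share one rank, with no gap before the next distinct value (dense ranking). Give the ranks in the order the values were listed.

Sorted (descending): 4.5, 2, 1.7, 1.7, 1.7, 1.6
The 3 values of 1.7 share dense rank 3.
Remaining distinct values take the next consecutive integers.

2, 3, 3, 1, 3, 4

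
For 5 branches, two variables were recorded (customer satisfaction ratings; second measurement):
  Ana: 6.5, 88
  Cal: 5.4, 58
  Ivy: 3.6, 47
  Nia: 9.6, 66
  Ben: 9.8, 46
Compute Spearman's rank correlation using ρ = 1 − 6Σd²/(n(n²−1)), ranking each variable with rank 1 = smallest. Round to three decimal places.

-0.100

Ranks of variable 1: 3, 2, 1, 4, 5
Ranks of variable 2: 5, 3, 2, 4, 1
d = r₁ − r₂: -2, -1, -1, 0, 4
d²: 4, 1, 1, 0, 16; Σd² = 22
ρ = 1 − 6·22/(5·24) = 1 − 132/120 = -0.100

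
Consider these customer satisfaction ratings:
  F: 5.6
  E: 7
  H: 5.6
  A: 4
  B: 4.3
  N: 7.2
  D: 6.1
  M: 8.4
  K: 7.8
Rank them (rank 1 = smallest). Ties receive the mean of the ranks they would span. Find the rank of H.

Sorted (ascending): 4, 4.3, 5.6, 5.6, 6.1, 7, 7.2, 7.8, 8.4
The 2 values of 5.6 occupy positions 3–4 → average rank (3+4)/2 = 3.5.
H has value 5.6 → rank 3.5.

3.5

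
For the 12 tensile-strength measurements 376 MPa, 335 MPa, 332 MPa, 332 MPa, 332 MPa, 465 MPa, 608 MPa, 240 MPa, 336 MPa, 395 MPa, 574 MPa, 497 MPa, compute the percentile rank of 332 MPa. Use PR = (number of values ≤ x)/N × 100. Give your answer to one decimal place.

33.3

N = 12.
Strictly below 332: 1. Equal to 332: 3.
PR = 4/12 × 100 = 33.3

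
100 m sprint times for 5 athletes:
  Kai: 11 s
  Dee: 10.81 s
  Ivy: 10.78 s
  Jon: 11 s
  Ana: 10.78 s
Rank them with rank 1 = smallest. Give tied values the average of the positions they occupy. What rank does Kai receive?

Sorted (ascending): 10.78, 10.78, 10.81, 11, 11
The 2 values of 10.78 occupy positions 1–2 → average rank (1+2)/2 = 1.5.
The 2 values of 11 occupy positions 4–5 → average rank (4+5)/2 = 4.5.
Kai has value 11 s → rank 4.5.

4.5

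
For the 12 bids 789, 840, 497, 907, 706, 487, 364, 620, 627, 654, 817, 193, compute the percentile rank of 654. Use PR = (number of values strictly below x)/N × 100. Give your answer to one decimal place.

50.0

N = 12.
Strictly below 654: 6. Equal to 654: 1.
PR = 6/12 × 100 = 50.0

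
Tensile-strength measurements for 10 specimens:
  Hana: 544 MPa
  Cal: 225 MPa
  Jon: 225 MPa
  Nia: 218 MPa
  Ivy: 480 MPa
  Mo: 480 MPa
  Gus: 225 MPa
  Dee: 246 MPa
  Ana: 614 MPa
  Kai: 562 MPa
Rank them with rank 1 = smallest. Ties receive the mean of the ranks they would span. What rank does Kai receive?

Sorted (ascending): 218, 225, 225, 225, 246, 480, 480, 544, 562, 614
The 3 values of 225 occupy positions 2–4 → average rank 3.
The 2 values of 480 occupy positions 6–7 → average rank (6+7)/2 = 6.5.
Kai has value 562 MPa → rank 9.

9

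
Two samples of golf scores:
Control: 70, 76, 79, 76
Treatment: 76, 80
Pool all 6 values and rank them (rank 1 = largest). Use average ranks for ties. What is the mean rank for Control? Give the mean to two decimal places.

Sorted (descending): 80, 79, 76, 76, 76, 70
The 3 values of 76 occupy positions 3–5 → average rank 4.
Control values → pooled ranks: 70→6, 76→4, 79→2, 76→4
Mean rank = (6 + 4 + 2 + 4) / 4 = 4.00

4.00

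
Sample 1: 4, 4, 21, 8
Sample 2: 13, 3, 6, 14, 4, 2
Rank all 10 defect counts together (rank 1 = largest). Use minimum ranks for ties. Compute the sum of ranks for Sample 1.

17

Sorted (descending): 21, 14, 13, 8, 6, 4, 4, 4, 3, 2
The 3 values of 4 occupy positions 6–8 → each gets rank 6.
Sample 1 values → pooled ranks: 4→6, 4→6, 21→1, 8→4
Rank sum = 6 + 6 + 1 + 4 = 17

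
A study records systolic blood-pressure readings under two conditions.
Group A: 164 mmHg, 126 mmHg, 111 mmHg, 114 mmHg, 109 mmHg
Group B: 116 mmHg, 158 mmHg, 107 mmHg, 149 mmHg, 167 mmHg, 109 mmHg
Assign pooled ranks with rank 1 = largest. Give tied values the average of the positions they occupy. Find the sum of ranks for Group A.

31.5

Sorted (descending): 167, 164, 158, 149, 126, 116, 114, 111, 109, 109, 107
The 2 values of 109 occupy positions 9–10 → average rank (9+10)/2 = 9.5.
Group A values → pooled ranks: 164→2, 126→5, 111→8, 114→7, 109→9.5
Rank sum = 2 + 5 + 8 + 7 + 9.5 = 31.5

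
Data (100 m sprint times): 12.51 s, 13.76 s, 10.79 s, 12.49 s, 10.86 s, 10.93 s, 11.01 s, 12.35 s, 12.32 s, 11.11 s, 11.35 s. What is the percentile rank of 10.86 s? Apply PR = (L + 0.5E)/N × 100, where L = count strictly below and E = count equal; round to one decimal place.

13.6

N = 11.
Strictly below 10.86: 1. Equal to 10.86: 1.
PR = (1 + 0.5·1)/11 × 100 = 13.6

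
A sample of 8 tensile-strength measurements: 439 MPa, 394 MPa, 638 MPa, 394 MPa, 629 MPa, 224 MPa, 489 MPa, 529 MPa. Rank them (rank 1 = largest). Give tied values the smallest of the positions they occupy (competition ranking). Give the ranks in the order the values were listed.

5, 6, 1, 6, 2, 8, 4, 3

Sorted (descending): 638, 629, 529, 489, 439, 394, 394, 224
The 2 values of 394 occupy positions 6–7 → each gets rank 6.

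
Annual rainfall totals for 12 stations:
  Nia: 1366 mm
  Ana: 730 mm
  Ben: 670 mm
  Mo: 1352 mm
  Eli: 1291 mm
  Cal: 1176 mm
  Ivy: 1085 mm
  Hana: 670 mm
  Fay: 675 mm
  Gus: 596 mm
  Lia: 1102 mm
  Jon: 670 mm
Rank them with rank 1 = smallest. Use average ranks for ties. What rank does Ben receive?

3

Sorted (ascending): 596, 670, 670, 670, 675, 730, 1085, 1102, 1176, 1291, 1352, 1366
The 3 values of 670 occupy positions 2–4 → average rank 3.
Ben has value 670 mm → rank 3.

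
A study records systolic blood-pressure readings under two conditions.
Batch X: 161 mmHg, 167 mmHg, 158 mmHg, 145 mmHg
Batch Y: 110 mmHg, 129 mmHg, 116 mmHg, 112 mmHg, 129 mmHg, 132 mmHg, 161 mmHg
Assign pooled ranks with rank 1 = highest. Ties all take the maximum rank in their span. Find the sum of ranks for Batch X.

Sorted (descending): 167, 161, 161, 158, 145, 132, 129, 129, 116, 112, 110
The 2 values of 161 occupy positions 2–3 → each gets rank 3.
The 2 values of 129 occupy positions 7–8 → each gets rank 8.
Batch X values → pooled ranks: 161→3, 167→1, 158→4, 145→5
Rank sum = 3 + 1 + 4 + 5 = 13

13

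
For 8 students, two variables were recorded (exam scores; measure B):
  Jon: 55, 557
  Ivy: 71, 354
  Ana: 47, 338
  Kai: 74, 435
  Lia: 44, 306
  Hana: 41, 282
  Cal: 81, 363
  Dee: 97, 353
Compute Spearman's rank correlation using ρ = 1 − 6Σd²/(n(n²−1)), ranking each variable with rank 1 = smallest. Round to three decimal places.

0.595

Ranks of variable 1: 4, 5, 3, 6, 2, 1, 7, 8
Ranks of variable 2: 8, 5, 3, 7, 2, 1, 6, 4
d = r₁ − r₂: -4, 0, 0, -1, 0, 0, 1, 4
d²: 16, 0, 0, 1, 0, 0, 1, 16; Σd² = 34
ρ = 1 − 6·34/(8·63) = 1 − 204/504 = 0.595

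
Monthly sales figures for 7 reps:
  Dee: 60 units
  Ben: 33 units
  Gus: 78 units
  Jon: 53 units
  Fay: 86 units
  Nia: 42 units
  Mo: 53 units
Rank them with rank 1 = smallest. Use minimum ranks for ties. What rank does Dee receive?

Sorted (ascending): 33, 42, 53, 53, 60, 78, 86
The 2 values of 53 occupy positions 3–4 → each gets rank 3.
Dee has value 60 units → rank 5.

5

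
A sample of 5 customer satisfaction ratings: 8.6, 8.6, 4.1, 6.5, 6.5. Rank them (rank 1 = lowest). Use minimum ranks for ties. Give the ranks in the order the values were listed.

Sorted (ascending): 4.1, 6.5, 6.5, 8.6, 8.6
The 2 values of 6.5 occupy positions 2–3 → each gets rank 2.
The 2 values of 8.6 occupy positions 4–5 → each gets rank 4.

4, 4, 1, 2, 2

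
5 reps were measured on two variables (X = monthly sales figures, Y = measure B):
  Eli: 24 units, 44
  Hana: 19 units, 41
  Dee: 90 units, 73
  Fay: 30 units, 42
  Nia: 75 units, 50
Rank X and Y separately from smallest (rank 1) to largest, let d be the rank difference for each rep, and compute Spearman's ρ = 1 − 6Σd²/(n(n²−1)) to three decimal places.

Ranks of variable 1: 2, 1, 5, 3, 4
Ranks of variable 2: 3, 1, 5, 2, 4
d = r₁ − r₂: -1, 0, 0, 1, 0
d²: 1, 0, 0, 1, 0; Σd² = 2
ρ = 1 − 6·2/(5·24) = 1 − 12/120 = 0.900

0.900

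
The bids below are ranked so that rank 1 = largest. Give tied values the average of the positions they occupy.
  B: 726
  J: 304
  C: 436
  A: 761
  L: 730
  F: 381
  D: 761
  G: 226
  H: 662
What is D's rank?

1.5

Sorted (descending): 761, 761, 730, 726, 662, 436, 381, 304, 226
The 2 values of 761 occupy positions 1–2 → average rank (1+2)/2 = 1.5.
D has value 761 → rank 1.5.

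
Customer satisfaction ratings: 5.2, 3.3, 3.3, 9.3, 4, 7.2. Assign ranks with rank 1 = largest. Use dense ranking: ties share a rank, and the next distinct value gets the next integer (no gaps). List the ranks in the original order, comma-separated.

3, 5, 5, 1, 4, 2

Sorted (descending): 9.3, 7.2, 5.2, 4, 3.3, 3.3
The 2 values of 3.3 share dense rank 5.
Remaining distinct values take the next consecutive integers.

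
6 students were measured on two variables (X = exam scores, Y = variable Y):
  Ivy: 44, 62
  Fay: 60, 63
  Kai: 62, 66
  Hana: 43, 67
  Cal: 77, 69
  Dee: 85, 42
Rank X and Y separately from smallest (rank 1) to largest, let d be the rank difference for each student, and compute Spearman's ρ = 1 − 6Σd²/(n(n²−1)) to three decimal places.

-0.200

Ranks of variable 1: 2, 3, 4, 1, 5, 6
Ranks of variable 2: 2, 3, 4, 5, 6, 1
d = r₁ − r₂: 0, 0, 0, -4, -1, 5
d²: 0, 0, 0, 16, 1, 25; Σd² = 42
ρ = 1 − 6·42/(6·35) = 1 − 252/210 = -0.200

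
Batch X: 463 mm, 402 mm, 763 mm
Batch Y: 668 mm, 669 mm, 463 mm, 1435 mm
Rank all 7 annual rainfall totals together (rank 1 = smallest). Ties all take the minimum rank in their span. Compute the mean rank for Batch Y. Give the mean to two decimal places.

4.50

Sorted (ascending): 402, 463, 463, 668, 669, 763, 1435
The 2 values of 463 occupy positions 2–3 → each gets rank 2.
Batch Y values → pooled ranks: 668→4, 669→5, 463→2, 1435→7
Mean rank = (4 + 5 + 2 + 7) / 4 = 4.50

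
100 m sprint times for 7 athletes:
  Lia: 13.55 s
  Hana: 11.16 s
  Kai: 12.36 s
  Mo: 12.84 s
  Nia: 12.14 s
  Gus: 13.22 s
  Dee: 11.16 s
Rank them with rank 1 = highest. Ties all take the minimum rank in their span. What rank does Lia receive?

Sorted (descending): 13.55, 13.22, 12.84, 12.36, 12.14, 11.16, 11.16
The 2 values of 11.16 occupy positions 6–7 → each gets rank 6.
Lia has value 13.55 s → rank 1.

1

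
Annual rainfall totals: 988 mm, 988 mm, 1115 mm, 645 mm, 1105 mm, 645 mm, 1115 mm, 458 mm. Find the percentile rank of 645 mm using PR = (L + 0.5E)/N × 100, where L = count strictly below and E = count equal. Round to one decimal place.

25.0

N = 8.
Strictly below 645: 1. Equal to 645: 2.
PR = (1 + 0.5·2)/8 × 100 = 25.0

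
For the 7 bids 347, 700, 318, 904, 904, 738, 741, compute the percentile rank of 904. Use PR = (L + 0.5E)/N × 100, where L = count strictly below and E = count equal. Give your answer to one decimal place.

85.7

N = 7.
Strictly below 904: 5. Equal to 904: 2.
PR = (5 + 0.5·2)/7 × 100 = 85.7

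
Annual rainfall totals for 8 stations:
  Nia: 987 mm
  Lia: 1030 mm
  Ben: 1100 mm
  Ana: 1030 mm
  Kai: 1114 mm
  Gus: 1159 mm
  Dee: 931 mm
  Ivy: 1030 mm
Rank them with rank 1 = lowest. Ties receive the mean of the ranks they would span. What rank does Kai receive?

Sorted (ascending): 931, 987, 1030, 1030, 1030, 1100, 1114, 1159
The 3 values of 1030 occupy positions 3–5 → average rank 4.
Kai has value 1114 mm → rank 7.

7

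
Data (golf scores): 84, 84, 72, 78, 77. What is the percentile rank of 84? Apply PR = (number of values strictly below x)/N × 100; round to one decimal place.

N = 5.
Strictly below 84: 3. Equal to 84: 2.
PR = 3/5 × 100 = 60.0

60.0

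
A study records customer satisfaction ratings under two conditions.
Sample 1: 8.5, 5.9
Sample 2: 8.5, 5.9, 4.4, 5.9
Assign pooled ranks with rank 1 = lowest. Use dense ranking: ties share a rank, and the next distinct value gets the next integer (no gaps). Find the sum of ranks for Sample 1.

Sorted (ascending): 4.4, 5.9, 5.9, 5.9, 8.5, 8.5
The 3 values of 5.9 share dense rank 2.
The 2 values of 8.5 share dense rank 3.
Remaining distinct values take the next consecutive integers.
Sample 1 values → pooled ranks: 8.5→3, 5.9→2
Rank sum = 3 + 2 = 5

5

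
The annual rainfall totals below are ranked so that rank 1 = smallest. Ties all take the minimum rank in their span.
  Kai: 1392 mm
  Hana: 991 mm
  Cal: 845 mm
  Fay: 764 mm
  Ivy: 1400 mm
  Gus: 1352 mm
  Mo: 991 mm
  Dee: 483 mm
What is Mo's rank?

4

Sorted (ascending): 483, 764, 845, 991, 991, 1352, 1392, 1400
The 2 values of 991 occupy positions 4–5 → each gets rank 4.
Mo has value 991 mm → rank 4.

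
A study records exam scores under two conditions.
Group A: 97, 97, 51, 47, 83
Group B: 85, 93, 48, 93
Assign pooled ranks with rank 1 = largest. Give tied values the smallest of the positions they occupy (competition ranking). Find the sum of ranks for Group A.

Sorted (descending): 97, 97, 93, 93, 85, 83, 51, 48, 47
The 2 values of 97 occupy positions 1–2 → each gets rank 1.
The 2 values of 93 occupy positions 3–4 → each gets rank 3.
Group A values → pooled ranks: 97→1, 97→1, 51→7, 47→9, 83→6
Rank sum = 1 + 1 + 7 + 9 + 6 = 24

24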